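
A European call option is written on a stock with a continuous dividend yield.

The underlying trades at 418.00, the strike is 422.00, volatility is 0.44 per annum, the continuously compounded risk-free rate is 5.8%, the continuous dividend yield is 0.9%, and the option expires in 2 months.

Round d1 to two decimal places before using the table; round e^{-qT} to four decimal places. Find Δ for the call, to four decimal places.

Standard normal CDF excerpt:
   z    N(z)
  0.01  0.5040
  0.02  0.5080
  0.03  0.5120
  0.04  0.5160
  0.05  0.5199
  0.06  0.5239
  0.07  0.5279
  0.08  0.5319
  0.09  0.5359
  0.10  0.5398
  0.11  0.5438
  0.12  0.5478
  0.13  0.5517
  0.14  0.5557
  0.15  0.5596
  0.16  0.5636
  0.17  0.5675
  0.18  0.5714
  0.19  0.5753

0.5311

σ√T = 0.44·√0.1667 = 0.1796
ln(S/K) + (r − q + σ²/2)T = ln(418/422) + (0.058 − 0.009 + 0.44²/2)·0.1667 = -0.0095 + 0.0243 = 0.0148
d₁ = 0.0148 / 0.1796 = 0.0823 → 0.08
N(d₁) = N(0.08) = 0.5319
Δ_call = exp(−qT)·N(d₁) = 0.9985·0.5319 = 0.5311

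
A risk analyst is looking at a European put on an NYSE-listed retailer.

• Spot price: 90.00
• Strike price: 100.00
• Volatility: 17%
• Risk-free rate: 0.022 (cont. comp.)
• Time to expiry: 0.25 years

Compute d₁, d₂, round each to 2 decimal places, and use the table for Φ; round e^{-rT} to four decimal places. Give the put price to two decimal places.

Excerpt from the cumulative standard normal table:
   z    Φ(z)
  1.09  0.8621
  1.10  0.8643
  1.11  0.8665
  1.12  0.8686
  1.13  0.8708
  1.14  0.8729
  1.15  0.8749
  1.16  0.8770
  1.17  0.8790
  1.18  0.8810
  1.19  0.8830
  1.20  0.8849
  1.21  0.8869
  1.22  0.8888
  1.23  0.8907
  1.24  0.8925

10.02

σ√T = 0.17 × 0.5000 = 0.0850
d₁ = [ln(90/100) + (0.022 + 0.17²/2)·0.25] / 0.0850 = [-0.1054 + 0.0091] / 0.0850 = -1.1323 which rounds to -1.13
d₂ = d₁ − σ√T = -1.1323 − 0.0850 = -1.2173 which rounds to -1.22
exp(−rT) = exp(−0.022·0.25) = 0.9945
N(−d₂) = N(1.22) = 0.8888;  N(−d₁) = N(1.13) = 0.8708
P = 100·0.9945·0.8888 − 90·0.8708 = 88.3912 − 78.3720 = 10.0192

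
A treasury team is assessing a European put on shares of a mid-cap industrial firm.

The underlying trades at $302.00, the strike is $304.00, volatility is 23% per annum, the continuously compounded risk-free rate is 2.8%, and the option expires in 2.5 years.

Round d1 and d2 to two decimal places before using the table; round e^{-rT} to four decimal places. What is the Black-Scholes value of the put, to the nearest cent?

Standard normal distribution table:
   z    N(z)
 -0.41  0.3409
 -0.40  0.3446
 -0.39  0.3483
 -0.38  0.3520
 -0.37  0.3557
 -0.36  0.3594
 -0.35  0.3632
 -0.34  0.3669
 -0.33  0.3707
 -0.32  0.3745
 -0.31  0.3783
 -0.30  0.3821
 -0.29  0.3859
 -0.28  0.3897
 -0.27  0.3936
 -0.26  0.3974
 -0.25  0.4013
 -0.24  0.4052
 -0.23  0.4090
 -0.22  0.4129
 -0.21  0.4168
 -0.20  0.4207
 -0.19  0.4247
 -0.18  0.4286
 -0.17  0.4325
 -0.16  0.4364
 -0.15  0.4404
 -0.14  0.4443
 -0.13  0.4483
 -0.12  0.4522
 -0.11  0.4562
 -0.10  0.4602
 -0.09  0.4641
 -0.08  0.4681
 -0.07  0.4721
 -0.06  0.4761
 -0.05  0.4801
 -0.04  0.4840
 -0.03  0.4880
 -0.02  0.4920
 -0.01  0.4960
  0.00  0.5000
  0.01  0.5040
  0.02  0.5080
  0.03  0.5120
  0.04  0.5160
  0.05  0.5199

σ√T = 0.23 × 1.5811 = 0.3637
d₁ = [ln(302/304) + (0.028 + ½·0.23²)·2.5] / (σ√T) = (-0.0066 + 0.1361) / 0.3637 = 0.3562 which rounds to 0.36
d₂ = 0.3562 − 0.3637 = -0.0075 which rounds to -0.01
exp(−rT) = exp(−0.028·2.5) = 0.9324
N(−d₂) = N(0.01) = 0.5040;  N(−d₁) = N(-0.36) = 0.3594
P = 304·0.9324·0.5040 − 302·0.3594 = 142.8586 − 108.5388 = 34.3198

$34.32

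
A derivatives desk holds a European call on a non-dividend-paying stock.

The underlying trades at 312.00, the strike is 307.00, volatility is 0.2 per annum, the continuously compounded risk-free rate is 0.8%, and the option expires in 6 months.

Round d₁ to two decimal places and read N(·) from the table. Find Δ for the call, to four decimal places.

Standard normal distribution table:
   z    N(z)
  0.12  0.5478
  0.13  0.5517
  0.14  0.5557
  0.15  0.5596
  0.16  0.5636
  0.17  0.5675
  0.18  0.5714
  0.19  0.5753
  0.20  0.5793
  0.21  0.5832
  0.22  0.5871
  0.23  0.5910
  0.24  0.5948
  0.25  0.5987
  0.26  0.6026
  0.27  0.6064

0.5832

σ√T = 0.2·√0.5 = 0.1414
d₁ = [ln(312/307) + (0.008 + 0.2²/2)·0.5] / 0.1414 = [0.0162 + 0.0140] / 0.1414 = 0.2132 → 0.21
N(d₁) = N(0.21) = 0.5832
Δ_call = N(d₁) = 0.5832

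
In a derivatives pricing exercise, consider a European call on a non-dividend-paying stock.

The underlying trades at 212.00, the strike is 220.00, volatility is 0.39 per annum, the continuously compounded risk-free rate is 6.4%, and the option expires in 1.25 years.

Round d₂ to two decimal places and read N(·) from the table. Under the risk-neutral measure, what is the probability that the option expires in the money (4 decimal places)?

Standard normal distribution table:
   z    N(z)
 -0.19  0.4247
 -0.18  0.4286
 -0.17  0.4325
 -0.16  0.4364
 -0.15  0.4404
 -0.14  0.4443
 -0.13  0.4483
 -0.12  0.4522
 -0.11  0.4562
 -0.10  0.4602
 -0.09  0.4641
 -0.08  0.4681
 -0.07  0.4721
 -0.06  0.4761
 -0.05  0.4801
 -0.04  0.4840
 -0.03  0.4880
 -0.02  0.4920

0.4522

σ√T = 0.39·√1.25 = 0.4360
d₁ = [ln(212/220) + (0.064 + 0.39²/2)·1.25] / 0.4360 = [-0.0370 + 0.1751] / 0.4360 = 0.3165 ≈ 0.32
d₂ = d₁ − σ√T = 0.3165 − 0.4360 = -0.1195 ≈ -0.12
Pr(exercise) under Q = N(d₂) = 0.4522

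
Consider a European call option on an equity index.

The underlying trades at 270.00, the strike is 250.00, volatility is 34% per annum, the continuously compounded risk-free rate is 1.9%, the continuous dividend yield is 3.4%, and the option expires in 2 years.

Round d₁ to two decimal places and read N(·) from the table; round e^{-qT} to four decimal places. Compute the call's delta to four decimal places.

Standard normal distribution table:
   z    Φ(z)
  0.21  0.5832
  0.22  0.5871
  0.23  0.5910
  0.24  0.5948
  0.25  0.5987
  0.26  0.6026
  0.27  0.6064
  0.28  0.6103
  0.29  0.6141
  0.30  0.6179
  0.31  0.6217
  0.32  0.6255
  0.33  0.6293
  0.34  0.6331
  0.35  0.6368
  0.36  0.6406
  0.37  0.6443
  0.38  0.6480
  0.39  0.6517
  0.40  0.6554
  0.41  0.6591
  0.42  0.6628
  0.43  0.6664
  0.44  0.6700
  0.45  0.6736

0.5915

T = 2;  σ√T = 0.4808
ln(S/K) + (r − q + σ²/2)T = ln(270/250) + (0.019 − 0.034 + 0.34²/2)·2 = 0.0770 + 0.0856 = 0.1626
d₁ = 0.1626 / 0.4808 = 0.3381 → 0.34
N(d₁) = N(0.34) = 0.6331
Δ_call = e^(−qT)·N(d₁) = 0.9343·0.6331 = 0.5915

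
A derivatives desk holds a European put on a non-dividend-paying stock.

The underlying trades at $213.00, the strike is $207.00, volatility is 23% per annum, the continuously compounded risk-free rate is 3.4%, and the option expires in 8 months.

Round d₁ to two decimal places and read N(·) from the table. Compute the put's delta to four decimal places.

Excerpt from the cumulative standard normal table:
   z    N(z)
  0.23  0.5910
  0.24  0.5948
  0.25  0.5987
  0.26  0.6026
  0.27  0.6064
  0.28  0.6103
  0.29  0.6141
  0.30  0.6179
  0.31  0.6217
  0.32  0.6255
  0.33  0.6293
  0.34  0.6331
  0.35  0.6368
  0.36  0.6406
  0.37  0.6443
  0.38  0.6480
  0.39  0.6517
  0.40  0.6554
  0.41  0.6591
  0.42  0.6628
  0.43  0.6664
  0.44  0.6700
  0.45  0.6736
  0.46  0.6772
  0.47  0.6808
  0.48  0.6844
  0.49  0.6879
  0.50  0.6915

-0.3557

σ√T = 0.23·√0.6667 = 0.1878
ln(S/K) + (r + σ²/2)T = ln(213/207) + (0.034 + 0.23²/2)·0.6667 = 0.0286 + 0.0403 = 0.0689
d₁ = 0.0689 / 0.1878 = 0.3667 → 0.37
N(d₁) = N(0.37) = 0.6443
Δ_put = N(d₁) − 1 = 0.6443 − 1 = -0.3557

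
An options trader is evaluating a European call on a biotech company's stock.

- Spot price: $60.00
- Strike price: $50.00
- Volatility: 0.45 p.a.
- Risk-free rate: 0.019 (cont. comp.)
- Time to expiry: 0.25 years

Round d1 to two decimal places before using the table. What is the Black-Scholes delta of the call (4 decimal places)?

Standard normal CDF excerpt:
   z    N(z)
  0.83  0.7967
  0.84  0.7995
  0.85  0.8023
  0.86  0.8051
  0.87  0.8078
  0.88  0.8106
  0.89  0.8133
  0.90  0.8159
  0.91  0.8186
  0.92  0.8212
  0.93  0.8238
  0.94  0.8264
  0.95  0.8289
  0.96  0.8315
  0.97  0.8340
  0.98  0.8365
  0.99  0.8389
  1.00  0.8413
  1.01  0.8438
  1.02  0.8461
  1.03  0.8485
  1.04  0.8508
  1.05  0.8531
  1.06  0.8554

0.8264

σ√T = 0.45·√0.25 = 0.2250
ln(S/K) + (r + σ²/2)T = ln(60/50) + (0.019 + 0.45²/2)·0.25 = 0.1823 + 0.0301 = 0.2124
d₁ = 0.2124 / 0.2250 = 0.9439 ≈ 0.94
N(d₁) = N(0.94) = 0.8264
Δ_call = N(d₁) = 0.8264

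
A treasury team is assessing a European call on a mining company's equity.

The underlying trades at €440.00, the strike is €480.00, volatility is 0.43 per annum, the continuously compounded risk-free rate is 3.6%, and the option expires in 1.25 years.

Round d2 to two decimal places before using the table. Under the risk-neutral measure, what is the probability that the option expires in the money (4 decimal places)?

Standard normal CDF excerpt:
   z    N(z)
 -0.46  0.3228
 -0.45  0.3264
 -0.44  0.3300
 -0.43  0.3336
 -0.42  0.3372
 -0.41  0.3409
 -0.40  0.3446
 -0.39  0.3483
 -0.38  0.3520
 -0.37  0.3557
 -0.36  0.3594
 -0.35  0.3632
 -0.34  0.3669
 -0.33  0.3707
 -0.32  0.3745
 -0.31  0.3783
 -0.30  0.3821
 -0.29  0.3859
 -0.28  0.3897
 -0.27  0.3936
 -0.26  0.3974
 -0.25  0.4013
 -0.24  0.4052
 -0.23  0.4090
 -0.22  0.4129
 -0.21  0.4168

σ√T = 0.43 × 1.1180 = 0.4808
d₁ = [ln(440/480) + (0.036 + ½·0.43²)·1.25] / (σ√T) = (-0.0870 + 0.1606) / 0.4808 = 0.1530 ⇒ 0.15
d₂ = 0.1530 − 0.4808 = -0.3278 ⇒ -0.33
Risk-neutral Pr[S_T > K] = N(d₂) = N(-0.33) = 0.3707

0.3707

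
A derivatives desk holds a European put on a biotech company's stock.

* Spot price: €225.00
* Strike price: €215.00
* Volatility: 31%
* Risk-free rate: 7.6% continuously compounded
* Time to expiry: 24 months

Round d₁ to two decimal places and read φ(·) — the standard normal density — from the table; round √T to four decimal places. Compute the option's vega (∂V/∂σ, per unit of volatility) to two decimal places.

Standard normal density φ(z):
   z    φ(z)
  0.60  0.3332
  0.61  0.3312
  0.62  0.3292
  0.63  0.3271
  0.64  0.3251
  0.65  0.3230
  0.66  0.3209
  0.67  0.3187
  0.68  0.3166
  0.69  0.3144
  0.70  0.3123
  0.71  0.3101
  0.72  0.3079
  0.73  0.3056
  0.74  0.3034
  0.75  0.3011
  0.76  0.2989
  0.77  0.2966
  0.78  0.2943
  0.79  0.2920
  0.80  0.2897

101.41

σ√T = 0.31 × 1.4142 = 0.4384
ln(S/K) + (r + σ²/2)T = ln(225/215) + (0.076 + 0.31²/2)·2 = 0.0455 + 0.2481 = 0.2936
d₁ = 0.2936 / 0.4384 = 0.6696 → 0.67
√T = √2 = 1.4142
φ(d₁) = φ(0.67) = 0.3187
vega = S·φ(d₁)·√T = 225·0.3187·1.4142 = 101.4087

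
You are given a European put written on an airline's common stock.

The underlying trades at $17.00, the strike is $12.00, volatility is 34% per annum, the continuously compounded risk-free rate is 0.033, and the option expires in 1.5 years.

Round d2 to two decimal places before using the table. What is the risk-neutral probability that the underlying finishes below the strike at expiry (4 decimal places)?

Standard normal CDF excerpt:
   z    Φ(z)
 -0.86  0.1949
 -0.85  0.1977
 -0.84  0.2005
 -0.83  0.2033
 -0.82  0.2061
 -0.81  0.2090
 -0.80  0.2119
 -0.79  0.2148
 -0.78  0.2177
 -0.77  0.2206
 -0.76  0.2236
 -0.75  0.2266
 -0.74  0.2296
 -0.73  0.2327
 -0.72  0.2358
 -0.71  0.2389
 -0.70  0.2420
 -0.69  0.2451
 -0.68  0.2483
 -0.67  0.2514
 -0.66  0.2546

0.2266

σ√T = 0.34 × 1.2247 = 0.4164
ln(S/K) + (r + σ²/2)T = ln(17/12) + (0.033 + 0.34²/2)·1.5 = 0.3483 + 0.1362 = 0.4845
d₁ = 0.4845 / 0.4164 = 1.1635 → 1.16
d₂ = d₁ − σ√T = 1.1635 − 0.4164 = 0.7471 → 0.75
Pr(exercise) under Q = N(−d₂) = N(-0.75) = 0.2266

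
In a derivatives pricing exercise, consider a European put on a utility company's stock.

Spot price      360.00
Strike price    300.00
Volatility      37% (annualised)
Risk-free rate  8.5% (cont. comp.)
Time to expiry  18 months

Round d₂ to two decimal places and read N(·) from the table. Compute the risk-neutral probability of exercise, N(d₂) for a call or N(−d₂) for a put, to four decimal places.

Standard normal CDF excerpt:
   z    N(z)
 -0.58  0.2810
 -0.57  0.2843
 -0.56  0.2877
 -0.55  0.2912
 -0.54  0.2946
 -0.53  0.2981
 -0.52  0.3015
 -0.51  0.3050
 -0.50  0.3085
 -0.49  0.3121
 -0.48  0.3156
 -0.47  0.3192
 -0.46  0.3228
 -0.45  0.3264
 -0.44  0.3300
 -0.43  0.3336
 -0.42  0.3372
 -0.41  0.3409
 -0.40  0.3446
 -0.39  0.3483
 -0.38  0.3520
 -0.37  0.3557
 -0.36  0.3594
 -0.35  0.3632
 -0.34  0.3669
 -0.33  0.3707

T = 1.5;  σ√T = 0.4532
d₁ = [ln(360/300) + (0.085 + 0.37²/2)·1.5] / 0.4532 = [0.1823 + 0.2302] / 0.4532 = 0.9103 ⇒ 0.91
d₂ = d₁ − σ√T = 0.9103 − 0.4532 = 0.4571 ⇒ 0.46
Risk-neutral Pr[S_T < K] = N(−d₂) = N(-0.46) = 0.3228

0.3228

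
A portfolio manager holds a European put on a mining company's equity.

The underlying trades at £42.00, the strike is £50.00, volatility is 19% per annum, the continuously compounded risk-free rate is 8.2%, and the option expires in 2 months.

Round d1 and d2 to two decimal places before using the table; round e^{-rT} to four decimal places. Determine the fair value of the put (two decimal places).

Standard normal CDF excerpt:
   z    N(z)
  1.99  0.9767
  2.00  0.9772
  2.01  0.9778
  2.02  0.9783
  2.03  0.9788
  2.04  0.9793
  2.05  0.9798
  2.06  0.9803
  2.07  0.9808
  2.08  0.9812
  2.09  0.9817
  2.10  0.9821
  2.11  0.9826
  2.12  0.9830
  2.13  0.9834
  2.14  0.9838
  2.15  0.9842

T = 0.1667;  σ√T = 0.0776
ln(S/K) + (r + σ²/2)T = ln(42/50) + (0.082 + 0.19²/2)·0.1667 = -0.1744 + 0.0167 = -0.1577
d₁ = -0.1577 / 0.0776 = -2.0328 which rounds to -2.03
d₂ = d₁ − σ√T = -2.0328 − 0.0776 = -2.1104 which rounds to -2.11
exp(−rT) = exp(−0.082·0.1667) = 0.9864
P = 50·0.9864·N(2.11) − 42·N(2.03) = 50·0.9864·0.9826 − 42·0.9788 = 48.4618 − 41.1096 = 7.3522

£7.35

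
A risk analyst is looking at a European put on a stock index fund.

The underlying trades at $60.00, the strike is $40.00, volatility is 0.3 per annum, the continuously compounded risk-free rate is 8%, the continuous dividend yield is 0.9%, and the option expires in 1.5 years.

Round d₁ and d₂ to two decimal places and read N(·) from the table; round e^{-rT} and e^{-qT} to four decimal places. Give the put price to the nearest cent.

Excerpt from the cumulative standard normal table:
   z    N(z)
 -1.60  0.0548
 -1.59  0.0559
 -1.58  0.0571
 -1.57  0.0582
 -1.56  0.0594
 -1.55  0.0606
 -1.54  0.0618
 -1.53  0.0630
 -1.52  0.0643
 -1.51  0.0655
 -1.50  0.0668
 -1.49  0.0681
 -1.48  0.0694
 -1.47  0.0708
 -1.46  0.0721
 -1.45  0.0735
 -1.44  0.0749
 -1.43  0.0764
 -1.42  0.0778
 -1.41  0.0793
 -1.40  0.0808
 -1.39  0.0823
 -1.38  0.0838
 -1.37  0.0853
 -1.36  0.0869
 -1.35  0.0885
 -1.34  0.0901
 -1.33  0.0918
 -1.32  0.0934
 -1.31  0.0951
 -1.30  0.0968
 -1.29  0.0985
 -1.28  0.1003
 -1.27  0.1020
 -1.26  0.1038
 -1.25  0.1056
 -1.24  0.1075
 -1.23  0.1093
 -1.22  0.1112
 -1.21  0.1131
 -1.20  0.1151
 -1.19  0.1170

σ√T = 0.3 × 1.2247 = 0.3674
d₁ = [ln(60/40) + (0.08 − 0.009 + ½·0.3²)·1.5] / (σ√T) = (0.4055 + 0.1740) / 0.3674 = 1.5771 → 1.58
d₂ = 1.5771 − 0.3674 = 1.2097 → 1.21
exp(−qT) = exp(−0.009·1.5) = 0.9866;  exp(−rT) = exp(−0.08·1.5) = 0.8869
N(−d₂) = N(-1.21) = 0.1131;  N(−d₁) = N(-1.58) = 0.0571
P = 40·0.8869·0.1131 − 60·0.9866·0.0571 = 4.0123 − 3.3801 = 0.6322

$0.63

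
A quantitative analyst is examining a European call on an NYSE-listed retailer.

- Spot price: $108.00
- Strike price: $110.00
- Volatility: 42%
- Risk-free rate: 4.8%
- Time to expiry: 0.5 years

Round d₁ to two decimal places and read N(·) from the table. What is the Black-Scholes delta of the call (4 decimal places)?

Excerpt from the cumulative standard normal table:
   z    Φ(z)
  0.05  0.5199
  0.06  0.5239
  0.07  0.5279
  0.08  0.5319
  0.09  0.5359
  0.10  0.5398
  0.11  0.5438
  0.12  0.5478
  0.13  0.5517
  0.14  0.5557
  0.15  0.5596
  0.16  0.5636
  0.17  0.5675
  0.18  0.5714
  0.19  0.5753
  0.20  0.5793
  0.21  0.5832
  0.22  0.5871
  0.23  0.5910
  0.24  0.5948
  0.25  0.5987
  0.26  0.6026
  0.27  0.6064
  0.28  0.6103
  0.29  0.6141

σ√T = 0.42 × 0.7071 = 0.2970
d₁ = [ln(108/110) + (0.048 + ½·0.42²)·0.5] / (σ√T) = (-0.0183 + 0.0681) / 0.2970 = 0.1675 → 0.17
N(d₁) = N(0.17) = 0.5675
Δ_call = N(d₁) = 0.5675

0.5675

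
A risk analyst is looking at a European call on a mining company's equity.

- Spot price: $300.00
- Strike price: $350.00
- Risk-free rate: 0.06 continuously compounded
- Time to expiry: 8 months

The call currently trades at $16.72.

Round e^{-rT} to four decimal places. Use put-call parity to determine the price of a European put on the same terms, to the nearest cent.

$53.00

e^(−rT) = e^(−0.06·0.6667) = 0.9608
Put-call parity: C − P = S − K·e^(−rT) = 300 − 350·0.9608 = 300 − 336.2800 = -36.2800
P = C − (C − P) = 16.72 − (-36.2800) = 53.0000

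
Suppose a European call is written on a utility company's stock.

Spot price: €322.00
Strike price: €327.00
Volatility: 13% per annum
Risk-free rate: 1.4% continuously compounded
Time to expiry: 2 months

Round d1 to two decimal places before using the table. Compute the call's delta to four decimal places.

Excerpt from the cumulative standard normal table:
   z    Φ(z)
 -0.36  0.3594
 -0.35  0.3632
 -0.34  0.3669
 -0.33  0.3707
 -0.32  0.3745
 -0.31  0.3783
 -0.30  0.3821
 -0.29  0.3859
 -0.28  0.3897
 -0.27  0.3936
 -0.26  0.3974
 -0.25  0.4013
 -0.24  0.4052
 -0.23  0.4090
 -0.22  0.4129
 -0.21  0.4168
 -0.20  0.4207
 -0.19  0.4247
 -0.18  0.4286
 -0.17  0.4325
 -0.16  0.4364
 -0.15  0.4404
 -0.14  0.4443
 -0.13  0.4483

σ√T = 0.13 × 0.4082 = 0.0531
d₁ = [ln(322/327) + (0.014 + ½·0.13²)·0.1667] / (σ√T) = (-0.0154 + 0.0037) / 0.0531 = -0.2198 ≈ -0.22
N(d₁) = N(-0.22) = 0.4129
Δ_call = N(d₁) = 0.4129

0.4129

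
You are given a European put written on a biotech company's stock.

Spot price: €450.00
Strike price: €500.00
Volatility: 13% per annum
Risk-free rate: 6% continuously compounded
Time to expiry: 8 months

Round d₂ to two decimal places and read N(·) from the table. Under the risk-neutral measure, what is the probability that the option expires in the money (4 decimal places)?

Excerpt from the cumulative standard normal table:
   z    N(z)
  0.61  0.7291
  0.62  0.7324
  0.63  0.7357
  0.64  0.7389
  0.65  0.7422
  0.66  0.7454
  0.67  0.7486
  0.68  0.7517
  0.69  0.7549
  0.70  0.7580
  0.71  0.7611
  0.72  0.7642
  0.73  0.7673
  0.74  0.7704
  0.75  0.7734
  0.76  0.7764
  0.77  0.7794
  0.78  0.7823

0.7486

T = 0.6667;  σ√T = 0.1061
d₁ = [ln(450/500) + (0.06 + ½·0.13²)·0.6667] / (σ√T) = (-0.1054 + 0.0456) / 0.1061 = -0.5627 → -0.56
d₂ = -0.5627 − 0.1061 = -0.6688 → -0.67
Pr(exercise) under Q = N(−d₂) = N(0.67) = 0.7486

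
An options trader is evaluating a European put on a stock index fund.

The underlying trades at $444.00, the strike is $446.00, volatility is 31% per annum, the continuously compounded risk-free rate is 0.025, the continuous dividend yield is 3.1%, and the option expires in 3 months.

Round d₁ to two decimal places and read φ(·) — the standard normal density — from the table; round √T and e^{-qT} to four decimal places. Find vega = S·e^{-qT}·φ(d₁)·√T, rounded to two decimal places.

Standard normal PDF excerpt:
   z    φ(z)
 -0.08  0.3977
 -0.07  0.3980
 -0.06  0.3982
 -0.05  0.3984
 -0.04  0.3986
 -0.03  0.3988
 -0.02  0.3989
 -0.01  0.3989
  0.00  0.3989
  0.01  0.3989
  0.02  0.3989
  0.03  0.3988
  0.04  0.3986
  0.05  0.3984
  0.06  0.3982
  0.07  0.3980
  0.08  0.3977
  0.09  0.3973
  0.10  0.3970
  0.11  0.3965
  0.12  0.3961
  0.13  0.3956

87.81

σ√T = 0.31·√0.25 = 0.1550
d₁ = [ln(444/446) + (0.025 − 0.031 + ½·0.31²)·0.25] / (σ√T) = (-0.0045 + 0.0105) / 0.1550 = 0.0388 which rounds to 0.04
√T = √0.25 = 0.5000
φ(d₁) = φ(0.04) = 0.3986
exp(−qT) = exp(−0.031·0.25) = 0.9923
vega = S·exp(−qT)·φ(d₁)·√T = 444·0.9923·0.3986·0.5000 = 87.8078
(The call has the same vega.)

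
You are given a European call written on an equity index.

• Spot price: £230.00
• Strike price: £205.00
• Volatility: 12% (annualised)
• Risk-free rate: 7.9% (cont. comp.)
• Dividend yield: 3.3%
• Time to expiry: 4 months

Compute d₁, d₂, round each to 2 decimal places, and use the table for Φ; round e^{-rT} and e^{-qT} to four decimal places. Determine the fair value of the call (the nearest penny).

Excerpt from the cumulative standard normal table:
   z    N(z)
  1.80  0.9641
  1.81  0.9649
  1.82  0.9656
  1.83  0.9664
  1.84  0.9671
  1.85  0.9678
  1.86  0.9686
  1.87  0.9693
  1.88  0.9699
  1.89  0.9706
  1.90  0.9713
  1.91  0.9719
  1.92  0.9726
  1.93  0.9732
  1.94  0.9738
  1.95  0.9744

σ√T = 0.12 × 0.5774 = 0.0693
d₁ = [ln(230/205) + (0.079 − 0.033 + 0.12²/2)·0.3333] / 0.0693 = [0.1151 + 0.0177] / 0.0693 = 1.9168 which rounds to 1.92
d₂ = d₁ − σ√T = 1.9168 − 0.0693 = 1.8476 which rounds to 1.85
e^(−qT) = e^(−0.033·0.3333) = 0.9891;  e^(−rT) = e^(−0.079·0.3333) = 0.9740
N(d₁) = N(1.92) = 0.9726;  N(d₂) = N(1.85) = 0.9678
C = 230·0.9891·0.9726 − 205·0.9740·0.9678 = 221.2597 − 193.2406 = 28.0191

£28.02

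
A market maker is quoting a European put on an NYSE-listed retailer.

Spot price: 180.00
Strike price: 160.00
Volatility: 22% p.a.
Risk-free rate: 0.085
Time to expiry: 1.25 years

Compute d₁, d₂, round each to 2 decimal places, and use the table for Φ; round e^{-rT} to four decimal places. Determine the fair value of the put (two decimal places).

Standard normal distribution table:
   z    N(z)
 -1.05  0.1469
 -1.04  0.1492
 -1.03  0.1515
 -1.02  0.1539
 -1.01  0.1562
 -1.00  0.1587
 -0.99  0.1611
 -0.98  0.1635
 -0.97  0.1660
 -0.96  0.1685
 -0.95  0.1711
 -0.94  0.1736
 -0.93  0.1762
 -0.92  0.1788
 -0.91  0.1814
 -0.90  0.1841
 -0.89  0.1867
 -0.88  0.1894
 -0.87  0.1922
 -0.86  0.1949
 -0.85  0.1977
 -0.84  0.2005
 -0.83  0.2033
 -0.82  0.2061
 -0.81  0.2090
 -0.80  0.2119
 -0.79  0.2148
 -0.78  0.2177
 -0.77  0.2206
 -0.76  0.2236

σ√T = 0.22·√1.25 = 0.2460
d₁ = [ln(180/160) + (0.085 + 0.22²/2)·1.25] / 0.2460 = [0.1178 + 0.1365] / 0.2460 = 1.0338 → 1.03
d₂ = d₁ − σ√T = 1.0338 − 0.2460 = 0.7878 → 0.79
e^(−rT) = e^(−0.085·1.25) = 0.8992
N(−d₂) = N(-0.79) = 0.2148;  N(−d₁) = N(-1.03) = 0.1515
P = 160·0.8992·0.2148 − 180·0.1515 = 30.9037 − 27.2700 = 3.6337

3.63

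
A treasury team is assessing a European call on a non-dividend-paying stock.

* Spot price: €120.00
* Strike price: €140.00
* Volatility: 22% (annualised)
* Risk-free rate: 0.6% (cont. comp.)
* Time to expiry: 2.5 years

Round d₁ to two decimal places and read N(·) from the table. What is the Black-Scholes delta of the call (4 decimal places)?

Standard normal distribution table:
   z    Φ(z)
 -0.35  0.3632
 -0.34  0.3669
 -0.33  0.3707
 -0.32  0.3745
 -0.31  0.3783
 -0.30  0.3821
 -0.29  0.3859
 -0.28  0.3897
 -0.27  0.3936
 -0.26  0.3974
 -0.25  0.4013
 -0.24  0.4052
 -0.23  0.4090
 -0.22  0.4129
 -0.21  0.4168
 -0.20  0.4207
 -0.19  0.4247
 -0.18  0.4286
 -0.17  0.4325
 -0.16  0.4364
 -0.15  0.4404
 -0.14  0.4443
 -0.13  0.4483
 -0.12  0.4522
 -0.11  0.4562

0.4090

σ√T = 0.22 × 1.5811 = 0.3479
d₁ = [ln(120/140) + (0.006 + 0.22²/2)·2.5] / 0.3479 = [-0.1542 + 0.0755] / 0.3479 = -0.2261 which rounds to -0.23
N(d₁) = N(-0.23) = 0.4090
Δ_call = N(d₁) = 0.4090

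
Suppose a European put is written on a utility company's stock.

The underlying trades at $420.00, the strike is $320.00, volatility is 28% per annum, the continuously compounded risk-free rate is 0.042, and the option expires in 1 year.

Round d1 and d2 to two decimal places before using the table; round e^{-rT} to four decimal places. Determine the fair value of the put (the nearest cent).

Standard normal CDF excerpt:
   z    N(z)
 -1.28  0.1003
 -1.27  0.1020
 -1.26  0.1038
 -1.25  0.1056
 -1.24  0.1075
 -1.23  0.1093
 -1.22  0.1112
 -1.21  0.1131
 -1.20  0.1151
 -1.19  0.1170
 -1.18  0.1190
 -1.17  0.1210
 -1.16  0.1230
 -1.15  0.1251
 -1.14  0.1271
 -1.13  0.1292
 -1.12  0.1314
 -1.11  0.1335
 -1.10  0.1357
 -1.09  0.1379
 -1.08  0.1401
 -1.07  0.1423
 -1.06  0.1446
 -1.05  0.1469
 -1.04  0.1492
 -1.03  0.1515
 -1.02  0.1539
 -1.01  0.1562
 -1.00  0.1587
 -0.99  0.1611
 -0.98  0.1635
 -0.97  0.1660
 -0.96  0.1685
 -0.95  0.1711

σ√T = 0.28·√1 = 0.2800
d₁ = [ln(420/320) + (0.042 + 0.28²/2)·1] / 0.2800 = [0.2719 + 0.0812] / 0.2800 = 1.2612 ≈ 1.26
d₂ = d₁ − σ√T = 1.2612 − 0.2800 = 0.9812 ≈ 0.98
exp(−rT) = exp(−0.042·1) = 0.9589
N(−d₂) = N(-0.98) = 0.1635;  N(−d₁) = N(-1.26) = 0.1038
P = 320·0.9589·0.1635 − 420·0.1038 = 50.1696 − 43.5960 = 6.5736

$6.57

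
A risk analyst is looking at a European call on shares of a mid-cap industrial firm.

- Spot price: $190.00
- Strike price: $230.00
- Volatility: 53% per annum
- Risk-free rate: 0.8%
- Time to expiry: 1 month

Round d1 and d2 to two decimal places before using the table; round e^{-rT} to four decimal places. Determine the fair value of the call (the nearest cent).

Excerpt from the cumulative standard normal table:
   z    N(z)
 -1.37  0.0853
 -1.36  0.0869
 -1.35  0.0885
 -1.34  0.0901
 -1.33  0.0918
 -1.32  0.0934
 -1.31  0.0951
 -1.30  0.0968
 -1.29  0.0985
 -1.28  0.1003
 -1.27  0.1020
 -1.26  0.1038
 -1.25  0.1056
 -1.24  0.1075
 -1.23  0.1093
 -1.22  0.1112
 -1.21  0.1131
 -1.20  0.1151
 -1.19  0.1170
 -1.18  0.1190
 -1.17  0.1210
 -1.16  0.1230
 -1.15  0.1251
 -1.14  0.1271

T = 0.08333;  σ√T = 0.1530
d₁ = [ln(190/230) + (0.008 + ½·0.53²)·0.08333] / (σ√T) = (-0.1911 + 0.0124) / 0.1530 = -1.1679 ⇒ -1.17
d₂ = -1.1679 − 0.1530 = -1.3209 ⇒ -1.32
e^(−rT) = e^(−0.008·0.08333) = 0.9993
N(d₁) = N(-1.17) = 0.1210;  N(d₂) = N(-1.32) = 0.0934
C = 190·0.1210 − 230·0.9993·0.0934 = 22.9900 − 21.4670 = 1.5230

$1.52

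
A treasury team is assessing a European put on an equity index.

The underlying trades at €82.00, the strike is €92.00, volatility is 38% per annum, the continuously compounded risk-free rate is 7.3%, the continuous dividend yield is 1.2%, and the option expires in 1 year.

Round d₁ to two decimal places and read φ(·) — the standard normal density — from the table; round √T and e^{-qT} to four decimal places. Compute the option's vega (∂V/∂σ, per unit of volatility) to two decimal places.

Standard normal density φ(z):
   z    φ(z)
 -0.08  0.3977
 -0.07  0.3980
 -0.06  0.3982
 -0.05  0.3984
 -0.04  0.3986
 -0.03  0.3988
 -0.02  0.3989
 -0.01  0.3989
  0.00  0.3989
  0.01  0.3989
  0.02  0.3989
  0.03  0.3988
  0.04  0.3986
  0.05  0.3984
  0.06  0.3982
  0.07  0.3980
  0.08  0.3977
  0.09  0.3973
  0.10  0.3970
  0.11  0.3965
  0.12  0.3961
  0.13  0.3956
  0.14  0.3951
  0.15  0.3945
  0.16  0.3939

σ√T = 0.38 × 1.0000 = 0.3800
d₁ = [ln(82/92) + (0.073 − 0.012 + 0.38²/2)·1] / 0.3800 = [-0.1151 + 0.1332] / 0.3800 = 0.0477 which rounds to 0.05
√T = √1 = 1.0000
φ(d₁) = φ(0.05) = 0.3984
exp(−qT) = exp(−0.012·1) = 0.9881
vega = S·exp(−qT)·φ(d₁)·√T = 82·0.9881·0.3984·1.0000 = 32.2800

32.28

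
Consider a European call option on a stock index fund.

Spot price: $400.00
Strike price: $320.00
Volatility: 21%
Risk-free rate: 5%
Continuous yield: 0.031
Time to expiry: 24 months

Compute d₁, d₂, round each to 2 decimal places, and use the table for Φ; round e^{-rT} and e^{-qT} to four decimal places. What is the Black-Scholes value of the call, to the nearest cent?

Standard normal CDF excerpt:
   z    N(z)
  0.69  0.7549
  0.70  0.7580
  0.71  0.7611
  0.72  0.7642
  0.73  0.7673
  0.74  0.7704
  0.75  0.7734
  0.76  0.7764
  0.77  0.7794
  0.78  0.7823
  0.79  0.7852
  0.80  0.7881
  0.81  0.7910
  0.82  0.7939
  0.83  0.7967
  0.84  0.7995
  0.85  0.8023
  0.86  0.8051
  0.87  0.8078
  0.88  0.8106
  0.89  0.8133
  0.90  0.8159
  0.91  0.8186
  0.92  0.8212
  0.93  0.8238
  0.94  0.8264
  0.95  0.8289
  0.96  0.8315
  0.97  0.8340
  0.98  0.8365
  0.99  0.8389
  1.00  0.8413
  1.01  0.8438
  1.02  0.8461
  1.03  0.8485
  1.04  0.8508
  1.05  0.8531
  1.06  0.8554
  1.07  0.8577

T = 2;  σ√T = 0.2970
ln(S/K) + (r − q + σ²/2)T = ln(400/320) + (0.05 − 0.031 + 0.21²/2)·2 = 0.2231 + 0.0821 = 0.3052
d₁ = 0.3052 / 0.2970 = 1.0278 ⇒ 1.03
d₂ = d₁ − σ√T = 1.0278 − 0.2970 = 0.7308 ⇒ 0.73
exp(−qT) = exp(−0.031·2) = 0.9399;  exp(−rT) = exp(−0.05·2) = 0.9048
N(d₁) = N(1.03) = 0.8485;  N(d₂) = N(0.73) = 0.7673
C = 400·0.9399·0.8485 − 320·0.9048·0.7673 = 319.0021 − 222.1610 = 96.8411

$96.84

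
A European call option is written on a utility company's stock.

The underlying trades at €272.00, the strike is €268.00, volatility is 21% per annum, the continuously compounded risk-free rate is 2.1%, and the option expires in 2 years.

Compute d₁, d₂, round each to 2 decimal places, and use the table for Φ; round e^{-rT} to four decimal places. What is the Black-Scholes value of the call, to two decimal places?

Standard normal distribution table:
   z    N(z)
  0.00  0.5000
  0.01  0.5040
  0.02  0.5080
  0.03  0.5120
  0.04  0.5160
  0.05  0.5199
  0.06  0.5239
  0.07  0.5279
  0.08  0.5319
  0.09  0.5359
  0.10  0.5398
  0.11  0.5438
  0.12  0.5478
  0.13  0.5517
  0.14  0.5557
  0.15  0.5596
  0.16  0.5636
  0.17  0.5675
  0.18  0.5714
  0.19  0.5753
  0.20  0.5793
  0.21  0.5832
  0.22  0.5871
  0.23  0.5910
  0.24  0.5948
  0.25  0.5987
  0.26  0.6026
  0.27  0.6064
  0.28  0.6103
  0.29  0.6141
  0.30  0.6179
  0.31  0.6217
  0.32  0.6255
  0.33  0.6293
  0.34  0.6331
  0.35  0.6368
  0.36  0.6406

€39.60

T = 2;  σ√T = 0.2970
ln(S/K) + (r + σ²/2)T = ln(272/268) + (0.021 + 0.21²/2)·2 = 0.0148 + 0.0861 = 0.1009
d₁ = 0.1009 / 0.2970 = 0.3398 → 0.34
d₂ = d₁ − σ√T = 0.3398 − 0.2970 = 0.0428 → 0.04
exp(−rT) = exp(−0.021·2) = 0.9589
N(d₁) = N(0.34) = 0.6331;  N(d₂) = N(0.04) = 0.5160
C = 272·0.6331 − 268·0.9589·0.5160 = 172.2032 − 132.6044 = 39.5988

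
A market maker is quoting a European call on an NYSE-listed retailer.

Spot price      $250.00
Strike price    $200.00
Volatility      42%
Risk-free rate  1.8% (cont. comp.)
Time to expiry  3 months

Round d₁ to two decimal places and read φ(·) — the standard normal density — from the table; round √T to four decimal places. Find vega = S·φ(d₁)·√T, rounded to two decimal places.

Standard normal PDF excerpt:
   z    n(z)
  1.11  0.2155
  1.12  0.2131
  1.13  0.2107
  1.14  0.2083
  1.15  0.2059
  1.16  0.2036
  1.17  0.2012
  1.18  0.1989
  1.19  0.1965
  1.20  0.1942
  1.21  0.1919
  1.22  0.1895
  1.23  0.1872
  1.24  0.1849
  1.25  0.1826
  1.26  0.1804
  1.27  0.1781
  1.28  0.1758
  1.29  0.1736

σ√T = 0.42 × 0.5000 = 0.2100
d₁ = [ln(250/200) + (0.018 + 0.42²/2)·0.25] / 0.2100 = [0.2231 + 0.0265] / 0.2100 = 1.1890 which rounds to 1.19
√T = √0.25 = 0.5000
φ(d₁) = φ(1.19) = 0.1965
vega = S·φ(d₁)·√T = 250·0.1965·0.5000 = 24.5625
(The put has the same vega.)

24.56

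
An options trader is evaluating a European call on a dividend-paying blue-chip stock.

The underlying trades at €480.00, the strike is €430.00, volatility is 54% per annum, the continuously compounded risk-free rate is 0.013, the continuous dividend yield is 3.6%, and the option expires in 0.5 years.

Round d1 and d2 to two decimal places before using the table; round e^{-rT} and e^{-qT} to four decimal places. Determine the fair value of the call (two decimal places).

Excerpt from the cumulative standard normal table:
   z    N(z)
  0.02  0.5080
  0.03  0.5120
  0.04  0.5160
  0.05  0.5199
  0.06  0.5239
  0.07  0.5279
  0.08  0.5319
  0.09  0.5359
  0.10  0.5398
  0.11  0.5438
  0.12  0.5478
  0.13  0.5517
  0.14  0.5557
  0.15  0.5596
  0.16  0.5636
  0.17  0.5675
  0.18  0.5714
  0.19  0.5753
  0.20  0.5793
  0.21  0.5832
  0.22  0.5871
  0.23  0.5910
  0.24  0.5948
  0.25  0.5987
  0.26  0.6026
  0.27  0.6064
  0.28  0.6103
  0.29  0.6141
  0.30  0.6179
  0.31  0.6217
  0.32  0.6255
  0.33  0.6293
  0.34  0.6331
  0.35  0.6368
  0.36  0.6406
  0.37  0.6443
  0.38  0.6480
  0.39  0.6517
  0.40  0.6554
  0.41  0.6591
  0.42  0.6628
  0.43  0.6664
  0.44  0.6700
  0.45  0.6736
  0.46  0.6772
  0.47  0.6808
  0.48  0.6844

€92.05

T = 0.5;  σ√T = 0.3818
ln(S/K) + (r − q + σ²/2)T = ln(480/430) + (0.013 − 0.036 + 0.54²/2)·0.5 = 0.1100 + 0.0614 = 0.1714
d₁ = 0.1714 / 0.3818 = 0.4489 → 0.45
d₂ = d₁ − σ√T = 0.4489 − 0.3818 = 0.0670 → 0.07
exp(−qT) = exp(−0.036·0.5) = 0.9822;  exp(−rT) = exp(−0.013·0.5) = 0.9935
C = 480·0.9822·N(0.45) − 430·0.9935·N(0.07) = 480·0.9822·0.6736 − 430·0.9935·0.5279 = 317.5728 − 225.5215 = 92.0512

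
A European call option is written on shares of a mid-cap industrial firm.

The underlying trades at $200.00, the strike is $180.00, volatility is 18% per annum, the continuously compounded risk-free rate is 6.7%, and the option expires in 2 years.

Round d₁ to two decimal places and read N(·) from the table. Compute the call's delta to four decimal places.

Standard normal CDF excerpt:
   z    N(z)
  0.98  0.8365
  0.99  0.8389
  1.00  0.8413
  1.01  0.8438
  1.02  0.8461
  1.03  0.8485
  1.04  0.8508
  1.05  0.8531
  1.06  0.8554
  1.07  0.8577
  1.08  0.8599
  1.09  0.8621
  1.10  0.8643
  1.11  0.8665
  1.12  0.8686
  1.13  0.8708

0.8577

σ√T = 0.18·√2 = 0.2546
d₁ = [ln(200/180) + (0.067 + ½·0.18²)·2] / (σ√T) = (0.1054 + 0.1664) / 0.2546 = 1.0676 → 1.07
N(d₁) = N(1.07) = 0.8577
Δ_call = N(d₁) = 0.8577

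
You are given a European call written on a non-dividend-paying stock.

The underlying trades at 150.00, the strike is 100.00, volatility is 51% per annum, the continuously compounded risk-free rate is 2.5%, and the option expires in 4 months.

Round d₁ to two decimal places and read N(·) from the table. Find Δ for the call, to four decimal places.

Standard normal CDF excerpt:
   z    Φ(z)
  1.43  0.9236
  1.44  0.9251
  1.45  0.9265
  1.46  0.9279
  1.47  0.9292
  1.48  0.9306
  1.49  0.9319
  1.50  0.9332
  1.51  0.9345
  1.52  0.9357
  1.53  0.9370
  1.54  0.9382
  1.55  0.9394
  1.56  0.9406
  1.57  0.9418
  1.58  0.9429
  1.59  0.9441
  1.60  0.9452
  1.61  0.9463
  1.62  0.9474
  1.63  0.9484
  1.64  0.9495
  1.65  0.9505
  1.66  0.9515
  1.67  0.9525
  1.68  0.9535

σ√T = 0.51 × 0.5774 = 0.2944
ln(S/K) + (r + σ²/2)T = ln(150/100) + (0.025 + 0.51²/2)·0.3333 = 0.4055 + 0.0517 = 0.4571
d₁ = 0.4571 / 0.2944 = 1.5526 ⇒ 1.55
N(d₁) = N(1.55) = 0.9394
Δ_call = N(d₁) = 0.9394

0.9394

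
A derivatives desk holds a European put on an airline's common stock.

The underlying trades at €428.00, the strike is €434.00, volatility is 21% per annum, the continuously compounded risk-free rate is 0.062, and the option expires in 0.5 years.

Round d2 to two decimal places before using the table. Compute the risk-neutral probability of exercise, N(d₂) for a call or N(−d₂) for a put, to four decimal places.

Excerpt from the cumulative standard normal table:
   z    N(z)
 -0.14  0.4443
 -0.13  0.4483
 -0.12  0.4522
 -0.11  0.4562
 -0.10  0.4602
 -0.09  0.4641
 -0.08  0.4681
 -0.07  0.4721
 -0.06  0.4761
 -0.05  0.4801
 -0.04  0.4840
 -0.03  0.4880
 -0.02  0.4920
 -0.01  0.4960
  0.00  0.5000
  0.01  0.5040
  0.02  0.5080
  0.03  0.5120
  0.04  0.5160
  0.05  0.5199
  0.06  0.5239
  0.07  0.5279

0.4840

T = 0.5;  σ√T = 0.1485
ln(S/K) + (r + σ²/2)T = ln(428/434) + (0.062 + 0.21²/2)·0.5 = -0.0139 + 0.0420 = 0.0281
d₁ = 0.0281 / 0.1485 = 0.1893 → 0.19
d₂ = d₁ − σ√T = 0.1893 − 0.1485 = 0.0408 → 0.04
Pr(exercise) under Q = N(−d₂) = N(-0.04) = 0.4840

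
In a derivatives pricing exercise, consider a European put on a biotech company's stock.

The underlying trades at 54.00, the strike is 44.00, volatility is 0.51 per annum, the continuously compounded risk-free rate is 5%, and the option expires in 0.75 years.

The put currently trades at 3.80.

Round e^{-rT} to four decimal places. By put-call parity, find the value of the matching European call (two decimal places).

15.42

e^(−rT) = e^(−0.05·0.75) = 0.9632
Put-call parity: C − P = S − K·e^(−rT) = 54 − 44·0.9632 = 54 − 42.3808 = 11.6192
C = P + (C − P) = 3.80 + (11.6192) = 15.4192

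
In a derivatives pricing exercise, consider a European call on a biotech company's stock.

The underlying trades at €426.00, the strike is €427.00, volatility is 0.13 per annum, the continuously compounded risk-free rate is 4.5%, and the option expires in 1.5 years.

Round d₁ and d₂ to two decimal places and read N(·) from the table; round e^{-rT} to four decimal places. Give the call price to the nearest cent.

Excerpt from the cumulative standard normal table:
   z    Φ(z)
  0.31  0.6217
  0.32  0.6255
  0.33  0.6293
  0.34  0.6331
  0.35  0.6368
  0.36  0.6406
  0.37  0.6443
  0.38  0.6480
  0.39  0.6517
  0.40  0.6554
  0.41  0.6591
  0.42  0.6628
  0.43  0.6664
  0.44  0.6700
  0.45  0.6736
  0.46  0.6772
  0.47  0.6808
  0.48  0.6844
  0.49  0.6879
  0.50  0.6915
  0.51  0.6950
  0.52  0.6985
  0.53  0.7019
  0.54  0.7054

€41.88

σ√T = 0.13 × 1.2247 = 0.1592
d₁ = [ln(426/427) + (0.045 + 0.13²/2)·1.5] / 0.1592 = [-0.0023 + 0.0802] / 0.1592 = 0.4888 which rounds to 0.49
d₂ = d₁ − σ√T = 0.4888 − 0.1592 = 0.3296 which rounds to 0.33
e^(−rT) = e^(−0.045·1.5) = 0.9347
N(d₁) = N(0.49) = 0.6879;  N(d₂) = N(0.33) = 0.6293
C = 426·0.6879 − 427·0.9347·0.6293 = 293.0454 − 251.1643 = 41.8811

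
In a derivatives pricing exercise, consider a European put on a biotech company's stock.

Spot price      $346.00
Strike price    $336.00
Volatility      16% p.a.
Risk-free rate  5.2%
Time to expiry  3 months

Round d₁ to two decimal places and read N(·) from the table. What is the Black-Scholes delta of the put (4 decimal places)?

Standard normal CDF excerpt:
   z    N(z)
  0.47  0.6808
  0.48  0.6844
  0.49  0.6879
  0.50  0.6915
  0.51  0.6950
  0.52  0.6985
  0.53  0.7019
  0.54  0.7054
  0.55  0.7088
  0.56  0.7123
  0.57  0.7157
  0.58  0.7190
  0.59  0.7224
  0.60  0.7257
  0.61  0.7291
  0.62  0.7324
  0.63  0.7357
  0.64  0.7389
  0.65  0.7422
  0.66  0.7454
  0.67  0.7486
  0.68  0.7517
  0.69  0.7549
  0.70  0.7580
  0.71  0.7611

-0.2843

σ√T = 0.16·√0.25 = 0.0800
d₁ = [ln(346/336) + (0.052 + 0.16²/2)·0.25] / 0.0800 = [0.0293 + 0.0162] / 0.0800 = 0.5691 → 0.57
N(d₁) = N(0.57) = 0.7157
Δ_put = N(d₁) − 1 = 0.7157 − 1 = -0.2843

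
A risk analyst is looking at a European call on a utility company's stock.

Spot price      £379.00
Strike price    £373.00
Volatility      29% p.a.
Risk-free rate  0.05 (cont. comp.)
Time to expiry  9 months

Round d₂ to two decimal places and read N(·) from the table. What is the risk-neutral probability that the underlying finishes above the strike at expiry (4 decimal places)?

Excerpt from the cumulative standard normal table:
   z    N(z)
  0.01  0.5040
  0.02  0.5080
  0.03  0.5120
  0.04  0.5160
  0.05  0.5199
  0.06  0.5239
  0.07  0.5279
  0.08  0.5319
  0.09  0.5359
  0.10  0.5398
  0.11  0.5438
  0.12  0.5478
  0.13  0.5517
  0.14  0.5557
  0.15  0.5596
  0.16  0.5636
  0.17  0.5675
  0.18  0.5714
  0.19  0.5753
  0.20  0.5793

0.5359

σ√T = 0.29 × 0.8660 = 0.2511
d₁ = [ln(379/373) + (0.05 + 0.29²/2)·0.75] / 0.2511 = [0.0160 + 0.0690] / 0.2511 = 0.3384 → 0.34
d₂ = d₁ − σ√T = 0.3384 − 0.2511 = 0.0873 → 0.09
Risk-neutral Pr[S_T > K] = N(d₂) = N(0.09) = 0.5359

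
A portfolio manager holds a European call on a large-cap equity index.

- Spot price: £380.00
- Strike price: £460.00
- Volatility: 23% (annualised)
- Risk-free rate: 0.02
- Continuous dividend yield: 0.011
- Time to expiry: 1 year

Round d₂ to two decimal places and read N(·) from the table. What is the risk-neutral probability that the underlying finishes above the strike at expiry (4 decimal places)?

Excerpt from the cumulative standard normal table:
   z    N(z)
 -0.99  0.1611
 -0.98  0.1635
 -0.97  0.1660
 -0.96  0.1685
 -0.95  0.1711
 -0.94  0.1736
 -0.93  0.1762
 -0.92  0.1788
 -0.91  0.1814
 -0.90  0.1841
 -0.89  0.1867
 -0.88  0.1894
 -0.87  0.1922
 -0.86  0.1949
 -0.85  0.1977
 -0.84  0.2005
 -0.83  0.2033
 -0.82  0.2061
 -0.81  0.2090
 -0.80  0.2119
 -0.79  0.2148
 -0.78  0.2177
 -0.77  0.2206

0.1814

T = 1;  σ√T = 0.2300
d₁ = [ln(380/460) + (0.02 − 0.011 + 0.23²/2)·1] / 0.2300 = [-0.1911 + 0.0355] / 0.2300 = -0.6765 ≈ -0.68
d₂ = d₁ − σ√T = -0.6765 − 0.2300 = -0.9065 ≈ -0.91
Pr(exercise) under Q = N(d₂) = 0.1814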